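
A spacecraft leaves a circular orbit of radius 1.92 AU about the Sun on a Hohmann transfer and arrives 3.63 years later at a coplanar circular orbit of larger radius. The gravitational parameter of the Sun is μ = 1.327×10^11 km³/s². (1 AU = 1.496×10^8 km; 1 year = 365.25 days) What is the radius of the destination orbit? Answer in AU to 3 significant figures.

r₂ = 5.58 AU

In km: r₁ = 1.92 × 1.496×10^8 = 2.87232×10^8 km.
Transfer time t = 3.63 years × 365.25 × 86400 s = 1.14554088×10^8 s, and t = π√(a_t³/μ).
So a_t = (μ t²/π²)^(1/3) = (1.327×10^11 × (1.14554088×10^8)² / π²)^(1/3) = 5.6087×10^8 km.
Since a_t = (r₁ + r₂)/2, r₂ = 2a_t − r₁ = 2×5.6087×10^8 − 2.87232×10^8 = 8.34508×10^8 km.
In AU: r₂ = 8.34508×10^8 / 1.496×10^8 = 5.58 AU.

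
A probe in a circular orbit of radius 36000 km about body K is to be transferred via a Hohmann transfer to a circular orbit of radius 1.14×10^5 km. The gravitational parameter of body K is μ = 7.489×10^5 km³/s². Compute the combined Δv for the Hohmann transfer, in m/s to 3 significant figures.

Δv = 1850 m/s

Transfer-ellipse semi-major axis a_t = (r₁ + r₂)/2 = (36000 + 1.140×10^5)/2 = 75000 km.
Circular speed at r₁: v₁ = √(μ/r₁) = √(7.489×10^5/36000) = 4.5610 km/s.
On the transfer ellipse at r₁, v² = μ(2/r − 1/a) gives v_p = √[μ(2/r₁ − 1/a_t)] = 5.6232 km/s.
First burn Δv₁ = |v_p − v₁| = 1.0622 km/s.
At r₂, v₂ = √(μ/r₂) = 2.56306 km/s.
Transfer-orbit speed at r₂: v_a = √[μ(2/r₂ − 1/a_t)] = 1.77574 km/s.
Second burn Δv₂ = |v₂ − v_a| = 0.78732 km/s.
Δv = Δv₁ + Δv₂ = 1.0622 + 0.78732 = 1.850 km/s.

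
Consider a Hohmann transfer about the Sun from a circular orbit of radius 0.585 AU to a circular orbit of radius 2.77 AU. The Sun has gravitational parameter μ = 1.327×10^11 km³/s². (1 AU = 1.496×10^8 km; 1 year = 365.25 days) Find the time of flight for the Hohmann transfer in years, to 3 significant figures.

In km: r₁ = 0.585 × 1.496×10^8 = 8.7516×10^7 km; r₂ = 2.77 × 1.496×10^8 = 4.14392×10^8 km.
Transfer-ellipse semi-major axis a_t = (r₁ + r₂)/2 = (8.7516×10^7 + 4.14392×10^8)/2 = 2.50954×10^8 km.
Transfer time t = π√(a_t³/μ) = π√((2.50954×10^8)³ / 1.327×10^11) = 3.429×10^7 s.
Converting: 3.429×10^7 s ÷ 3.15576×10^7 s/year (365.25 × 86400) = 1.09 years.

t = 1.09 years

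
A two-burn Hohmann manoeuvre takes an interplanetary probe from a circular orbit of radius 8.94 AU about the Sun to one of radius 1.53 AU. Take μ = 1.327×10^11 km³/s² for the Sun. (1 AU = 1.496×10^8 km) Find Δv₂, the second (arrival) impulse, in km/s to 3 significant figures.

In km: r₁ = 8.94 × 1.496×10^8 = 1.337424×10^9 km; r₂ = 1.53 × 1.496×10^8 = 2.28888×10^8 km.
The Hohmann ellipse has a_t = (r₁ + r₂)/2 = 7.83156×10^8 km.
On the circular orbit at r = 2.28888×10^8 km, v_c = √(μ/r) = 24.078 km/s.
Vis-viva on the transfer ellipse at r = 2.28888×10^8 km gives v_t = √[μ(2/r − 1/a_t)] = 31.465 km/s.
Δv₂ = |v_t − v_c| = |31.465 − 24.078| = 7.387 km/s.

Δv₂ = 7.39 km/s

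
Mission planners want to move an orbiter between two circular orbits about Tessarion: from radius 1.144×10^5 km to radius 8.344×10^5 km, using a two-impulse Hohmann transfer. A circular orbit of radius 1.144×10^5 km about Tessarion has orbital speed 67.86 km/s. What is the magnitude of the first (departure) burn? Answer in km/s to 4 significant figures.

From the circular-orbit relation v² = μ/r at r = 1.144×10^5 km: μ = v²r = (67.86)² × 1.144×10^5 = 5.26810×10^8 km³/s².
The Hohmann ellipse has a_t = (r₁ + r₂)/2 = 4.744×10^5 km.
On the circular orbit at r = 1.144×10^5 km, v_c = √(μ/r) = 67.86 km/s.
Vis-viva on the transfer ellipse at r = 1.144×10^5 km gives v_t = √[μ(2/r − 1/a_t)] = 90.00 km/s.
Δv₁ = |v_t − v_c| = |90.00 − 67.86| = 22.14 km/s.

Δv₁ = 22.14 km/s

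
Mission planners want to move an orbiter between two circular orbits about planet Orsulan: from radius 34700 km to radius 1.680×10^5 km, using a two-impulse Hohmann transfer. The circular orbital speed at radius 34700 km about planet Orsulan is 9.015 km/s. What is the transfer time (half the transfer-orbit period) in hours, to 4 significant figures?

t = 16.77 hours

From the circular-orbit relation v² = μ/r at r = 34700 km: μ = v²r = (9.015)² × 34700 = 2.82008×10^6 km³/s².
The Hohmann ellipse has a_t = (r₁ + r₂)/2 = 1.0135×10^5 km.
Transfer time t = π√(a_t³/μ) = π√((1.0135×10^5)³ / 2.82008×10^6) = 60360 s.
Converting: 60360 s ÷ 3600 s/hour = 16.77 hours.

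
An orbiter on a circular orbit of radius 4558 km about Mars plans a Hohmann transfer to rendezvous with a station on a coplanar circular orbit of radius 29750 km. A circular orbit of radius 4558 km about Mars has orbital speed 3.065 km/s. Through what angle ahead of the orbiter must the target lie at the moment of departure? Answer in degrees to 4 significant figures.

φ = 101.2°

From the circular-orbit relation v² = μ/r at r = 4558 km: μ = v²r = (3.065)² × 4558 = 42818.9 km³/s².
Semi-major axis of the transfer orbit: a_t = (4558 + 29750)/2 = 17154 km.
Transfer time t = π√(a_t³/μ) = 34110 s.
The target's mean motion on its circular orbit is ω₂ = √(μ/r₂³) = 4.0326×10^-5 rad/s.
Angle swept by the target during transfer: ω₂·t = 1.3755 rad = 78.81°.
The orbiter traverses 180° on the transfer ellipse, so the target must lead by 180° − 78.81° = 101.2°.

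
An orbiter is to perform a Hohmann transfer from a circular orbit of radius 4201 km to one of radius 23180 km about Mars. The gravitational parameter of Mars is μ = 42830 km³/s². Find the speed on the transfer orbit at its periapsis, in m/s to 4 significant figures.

v = 4155 m/s

Semi-major axis of the transfer orbit: a_t = (4201 + 23180)/2 = 13690.5 km.
The periapsis of the transfer ellipse is at r = 4201 km.
Vis-viva: v = √[μ(2/r − 1/a_t)] = √[42830 × (2/4201 − 1/13690.5)] = 4.155 km/s.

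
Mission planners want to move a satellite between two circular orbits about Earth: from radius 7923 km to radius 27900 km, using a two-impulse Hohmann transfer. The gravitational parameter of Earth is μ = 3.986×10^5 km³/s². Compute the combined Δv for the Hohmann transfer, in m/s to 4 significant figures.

The Hohmann ellipse has a_t = (r₁ + r₂)/2 = 17911.5 km.
Circular speed at r₁: v₁ = √(μ/r₁) = √(3.986×10^5/7923) = 7.093 km/s.
On the transfer ellipse at r₁, vis-viva gives v_p = √[μ(2/r₁ − 1/a_t)] = 8.852 km/s.
First burn Δv₁ = |v_p − v₁| = 1.759 km/s.
At r₂, v₂ = √(μ/r₂) = 3.780 km/s.
Transfer-orbit speed at r₂: v_a = √[μ(2/r₂ − 1/a_t)] = 2.514 km/s.
Second burn Δv₂ = |v₂ − v_a| = 1.266 km/s.
Δv = Δv₁ + Δv₂ = 1.759 + 1.266 = 3.025 km/s.

Δv = 3025 m/s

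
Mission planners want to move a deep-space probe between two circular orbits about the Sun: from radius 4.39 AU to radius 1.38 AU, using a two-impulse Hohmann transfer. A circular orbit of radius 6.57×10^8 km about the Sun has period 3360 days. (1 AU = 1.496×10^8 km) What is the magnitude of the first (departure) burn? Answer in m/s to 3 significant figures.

From Kepler's third law T² = 4π²r³/μ at r = 6.57×10^8 km, T = 3360 days = 3360 × 86400 s = 2.90304×10^8 s: μ = 4π²r³/T² = 1.32846×10^11 km³/s².
In km: r₁ = 4.39 × 1.496×10^8 = 6.56744×10^8 km; r₂ = 1.38 × 1.496×10^8 = 2.06448×10^8 km.
Transfer-ellipse semi-major axis a_t = (r₁ + r₂)/2 = (6.56744×10^8 + 2.06448×10^8)/2 = 4.31596×10^8 km.
Circular speed at r = 6.56744×10^8 km: v_c = √(μ/r) = 14.223 km/s.
Transfer-orbit speed at the same r (vis-viva, a = a_t): v_t = √[μ(2/r − 1/a_t)] = 9.8366 km/s.
Δv₁ = |v_t − v_c| = |9.8366 − 14.223| = 4.386 km/s.

Δv₁ = 4390 m/s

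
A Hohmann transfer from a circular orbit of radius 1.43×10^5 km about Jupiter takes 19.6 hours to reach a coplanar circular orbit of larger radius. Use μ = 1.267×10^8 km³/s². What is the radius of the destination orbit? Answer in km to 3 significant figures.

Transfer time t = 19.6 hours = 70560 s, and t = π√(a_t³/μ).
So a_t = (μ t²/π²)^(1/3) = (1.267×10^8 × (70560)² / π²)^(1/3) = 3.9982×10^5 km.
Since a_t = (r₁ + r₂)/2, r₂ = 2a_t − r₁ = 2×3.9982×10^5 − 1.430×10^5 = 6.5664×10^5 km.

r₂ = 6.57×10^5 km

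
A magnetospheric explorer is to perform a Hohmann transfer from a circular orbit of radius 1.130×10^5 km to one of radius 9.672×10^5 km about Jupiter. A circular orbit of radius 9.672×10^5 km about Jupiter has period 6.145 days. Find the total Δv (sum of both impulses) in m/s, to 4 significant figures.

Δv = 17540 m/s

From Kepler's third law T² = 4π²r³/μ at r = 9.672×10^5 km, T = 6.145 days = 6.145 × 86400 s = 5.30928×10^5 s: μ = 4π²r³/T² = 1.26718×10^8 km³/s².
Transfer-ellipse semi-major axis a_t = (r₁ + r₂)/2 = (1.130×10^5 + 9.672×10^5)/2 = 5.401×10^5 km.
At r₁ the circular-orbit speed is v₁ = √(μ/r₁) = 33.487 km/s.
Transfer-orbit speed at r₁ (vis-viva equation): v_p = √[μ(2/r₁ − 1/a_t)] = 44.813 km/s.
First burn Δv₁ = |v_p − v₁| = 11.33 km/s.
Circular speed at r₂: v₂ = √(μ/r₂) = 11.4462 km/s.
Transfer-orbit speed at r₂: v_a = √[μ(2/r₂ − 1/a_t)] = 5.23555 km/s.
Second burn Δv₂ = |v₂ − v_a| = 6.211 km/s.
Total Δv = Δv₁ + Δv₂ = 17.54 km/s.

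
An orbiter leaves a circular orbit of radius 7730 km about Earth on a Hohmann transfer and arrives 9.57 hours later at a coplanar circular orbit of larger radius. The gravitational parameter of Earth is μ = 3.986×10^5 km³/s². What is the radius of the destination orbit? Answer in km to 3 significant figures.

Transfer time t = 9.57 hours = 34452 s, and t = π√(a_t³/μ).
So a_t = (μ t²/π²)^(1/3) = (3.986×10^5 × (34452)² / π²)^(1/3) = 36326 km.
Since a_t = (r₁ + r₂)/2, r₂ = 2a_t − r₁ = 2×36326 − 7730 = 64922 km.

r₂ = 64900 km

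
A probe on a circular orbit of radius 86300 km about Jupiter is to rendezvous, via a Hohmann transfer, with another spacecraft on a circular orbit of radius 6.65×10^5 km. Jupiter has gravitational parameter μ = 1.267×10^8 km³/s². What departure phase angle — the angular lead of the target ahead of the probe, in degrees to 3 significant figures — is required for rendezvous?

φ = 104°

Transfer-ellipse semi-major axis a_t = (r₁ + r₂)/2 = (86300 + 6.650×10^5)/2 = 3.7565×10^5 km.
The half-period of the transfer ellipse is t = π√(a_t³/μ) = 64259 s.
The target's mean motion on its circular orbit is ω₂ = √(μ/r₂³) = 2.0757×10^-5 rad/s.
Angle swept by the target during transfer: ω₂·t = 1.3338 rad = 76.42°.
Arrival is 180° from departure on the ellipse, so φ = 180° − 76.42° = 104°.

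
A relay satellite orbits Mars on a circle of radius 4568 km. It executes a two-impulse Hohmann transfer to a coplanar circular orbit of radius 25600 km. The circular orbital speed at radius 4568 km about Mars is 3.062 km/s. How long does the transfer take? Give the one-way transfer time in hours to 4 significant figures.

t = 7.812 hours

From the circular-orbit relation v² = μ/r at r = 4568 km: μ = v²r = (3.062)² × 4568 = 42828.9 km³/s².
Transfer-ellipse semi-major axis a_t = (r₁ + r₂)/2 = (4568 + 25600)/2 = 15084 km.
By Kepler's third law the transfer-orbit period is T = 2π√(a_t³/μ), so t = T/2 = 28123 s.
Converting: 28123 s ÷ 3600 s/hour = 7.812 hours.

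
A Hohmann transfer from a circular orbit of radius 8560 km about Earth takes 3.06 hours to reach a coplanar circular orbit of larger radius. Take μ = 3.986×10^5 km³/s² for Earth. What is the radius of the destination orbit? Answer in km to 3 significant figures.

Transfer time t = 3.06 hours = 11016 s, and t = π√(a_t³/μ).
So a_t = (μ t²/π²)^(1/3) = (3.986×10^5 × (11016)² / π²)^(1/3) = 16986 km.
Since a_t = (r₁ + r₂)/2, r₂ = 2a_t − r₁ = 2×16986 − 8560 = 25412 km.

r₂ = 25400 km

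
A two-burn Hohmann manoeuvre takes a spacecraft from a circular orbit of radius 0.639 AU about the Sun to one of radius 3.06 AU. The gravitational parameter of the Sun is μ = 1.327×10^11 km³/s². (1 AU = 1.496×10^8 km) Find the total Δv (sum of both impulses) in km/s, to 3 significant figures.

In km: r₁ = 0.639 × 1.496×10^8 = 9.55944×10^7 km; r₂ = 3.06 × 1.496×10^8 = 4.57776×10^8 km.
Transfer-ellipse semi-major axis a_t = (r₁ + r₂)/2 = (9.55944×10^7 + 4.57776×10^8)/2 = 2.766852×10^8 km.
Circular speed at r₁: v₁ = √(μ/r₁) = √(1.327×10^11/9.55944×10^7) = 37.258 km/s.
Transfer-orbit speed at r₁ (v² = μ(2/r − 1/a)): v_p = √[μ(2/r₁ − 1/a_t)] = 47.924 km/s.
First burn Δv₁ = |v_p − v₁| = 10.666 km/s.
Circular speed at r₂: v₂ = √(μ/r₂) = 17.0259 km/s.
Transfer-orbit speed at r₂: v_a = √[μ(2/r₂ − 1/a_t)] = 10.0077 km/s.
Second burn Δv₂ = |v₂ − v_a| = 7.0182 km/s.
Total Δv = Δv₁ + Δv₂ = 17.68 km/s.

Δv = 17.7 km/s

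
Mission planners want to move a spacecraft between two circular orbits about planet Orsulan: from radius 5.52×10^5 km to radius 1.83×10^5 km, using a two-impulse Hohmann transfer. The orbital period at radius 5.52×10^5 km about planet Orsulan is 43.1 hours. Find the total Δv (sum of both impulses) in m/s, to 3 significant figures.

From Kepler's third law T² = 4π²r³/μ at r = 5.52×10^5 km, T = 43.1 hours = 43.1 × 3600 s = 1.5516×10^5 s: μ = 4π²r³/T² = 2.75815×10^8 km³/s².
Transfer-ellipse semi-major axis a_t = (r₁ + r₂)/2 = (5.520×10^5 + 1.830×10^5)/2 = 3.675×10^5 km.
At r₁ the circular-orbit speed is v₁ = √(μ/r₁) = 22.353 km/s.
On the transfer ellipse at r₁, vis-viva gives v_a = √[μ(2/r₁ − 1/a_t)] = 15.774 km/s.
First burn Δv₁ = |v_a − v₁| = 6.579 km/s.
Circular speed at r₂: v₂ = √(μ/r₂) = 38.82247 km/s.
Transfer-orbit speed at r₂: v_p = √[μ(2/r₂ − 1/a_t)] = 47.57996 km/s.
Second burn Δv₂ = |v₂ − v_p| = 8.757 km/s.
Total Δv = Δv₁ + Δv₂ = 15.34 km/s.

Δv = 15300 m/s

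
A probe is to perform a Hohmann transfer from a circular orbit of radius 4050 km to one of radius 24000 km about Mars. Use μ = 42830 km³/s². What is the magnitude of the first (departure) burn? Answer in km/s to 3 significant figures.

Δv₁ = 1.00 km/s

Transfer-ellipse semi-major axis a_t = (r₁ + r₂)/2 = (4050 + 24000)/2 = 14025 km.
Circular speed at r = 4050 km: v_c = √(μ/r) = 3.252 km/s.
Transfer-orbit speed at the same r (vis-viva, a = a_t): v_t = √[μ(2/r − 1/a_t)] = 4.254 km/s.
Δv₁ = |v_t − v_c| = |4.254 − 3.252| = 1.002 km/s.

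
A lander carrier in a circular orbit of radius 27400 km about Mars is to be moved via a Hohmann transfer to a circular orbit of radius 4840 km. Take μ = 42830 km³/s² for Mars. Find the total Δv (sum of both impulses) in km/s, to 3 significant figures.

Transfer-ellipse semi-major axis a_t = (r₁ + r₂)/2 = (27400 + 4840)/2 = 16120 km.
At r₁ the circular-orbit speed is v₁ = √(μ/r₁) = 1.2503 km/s.
On the transfer ellipse at r₁, vis-viva gives v_a = √[μ(2/r₁ − 1/a_t)] = 0.68508 km/s.
First burn Δv₁ = |v_a − v₁| = 0.5652 km/s.
At r₂, v₂ = √(μ/r₂) = 2.97476 km/s.
Transfer-orbit speed at r₂: v_p = √[μ(2/r₂ − 1/a_t)] = 3.87832 km/s.
Second burn Δv₂ = |v₂ − v_p| = 0.9036 km/s.
Total Δv = Δv₁ + Δv₂ = 1.469 km/s.

Δv = 1.47 km/s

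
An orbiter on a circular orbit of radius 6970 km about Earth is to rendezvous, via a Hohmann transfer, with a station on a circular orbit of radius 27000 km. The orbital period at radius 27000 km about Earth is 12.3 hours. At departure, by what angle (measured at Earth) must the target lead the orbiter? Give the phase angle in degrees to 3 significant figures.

φ = 90.2°

From Kepler's third law T² = 4π²r³/μ at r = 27000 km, T = 12.3 hours = 12.3 × 3600 s = 44280 s: μ = 4π²r³/T² = 3.96311×10^5 km³/s².
Transfer-ellipse semi-major axis a_t = (r₁ + r₂)/2 = (6970 + 27000)/2 = 16985 km.
Transfer time t = π√(a_t³/μ) = 11046.6 s.
The target's mean motion on its circular orbit is ω₂ = √(μ/r₂³) = 1.41897×10^-4 rad/s.
Angle swept by the target during transfer: ω₂·t = 1.5675 rad = 89.81°.
The orbiter traverses 180° on the transfer ellipse, so the target must lead by 180° − 89.81° = 90.2°.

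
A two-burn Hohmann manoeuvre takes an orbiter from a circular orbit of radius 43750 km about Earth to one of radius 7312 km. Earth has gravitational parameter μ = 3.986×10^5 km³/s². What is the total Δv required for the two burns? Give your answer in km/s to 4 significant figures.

Semi-major axis of the transfer orbit: a_t = (43750 + 7312)/2 = 25531 km.
Circular speed at r₁: v₁ = √(μ/r₁) = √(3.986×10^5/43750) = 3.018 km/s.
Transfer-orbit speed at r₁ (v² = μ(2/r − 1/a)): v_a = √[μ(2/r₁ − 1/a_t)] = 1.615 km/s.
First burn Δv₁ = |v_a − v₁| = 1.403 km/s.
At r₂, v₂ = √(μ/r₂) = 7.383 km/s.
Transfer-orbit speed at r₂: v_p = √[μ(2/r₂ − 1/a_t)] = 9.665 km/s.
Second burn Δv₂ = |v₂ − v_p| = 2.282 km/s.
Δv = Δv₁ + Δv₂ = 1.403 + 2.282 = 3.685 km/s.

Δv = 3.685 km/s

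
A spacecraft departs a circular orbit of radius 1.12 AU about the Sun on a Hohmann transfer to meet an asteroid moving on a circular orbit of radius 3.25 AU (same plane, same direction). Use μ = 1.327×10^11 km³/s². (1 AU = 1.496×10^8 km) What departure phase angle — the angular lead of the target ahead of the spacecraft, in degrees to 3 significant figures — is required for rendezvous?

φ = 80.8°

In km: r₁ = 1.12 × 1.496×10^8 = 1.67552×10^8 km; r₂ = 3.25 × 1.496×10^8 = 4.862×10^8 km.
The Hohmann ellipse has a_t = (r₁ + r₂)/2 = 3.26876×10^8 km.
Transfer time t = π√(a_t³/μ) = 5.09670×10^7 s.
The target's mean motion on its circular orbit is ω₂ = √(μ/r₂³) = 3.39792×10^-8 rad/s.
Angle swept by the target during transfer: ω₂·t = 1.73182 rad = 99.23°.
Arrival is 180° from departure on the ellipse, so φ = 180° − 99.23° = 80.8°.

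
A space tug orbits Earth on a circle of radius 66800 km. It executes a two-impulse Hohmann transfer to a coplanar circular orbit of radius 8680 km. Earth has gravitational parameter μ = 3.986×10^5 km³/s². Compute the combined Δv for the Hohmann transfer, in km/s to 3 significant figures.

Δv = 3.51 km/s

Transfer-ellipse semi-major axis a_t = (r₁ + r₂)/2 = (66800 + 8680)/2 = 37740 km.
At r₁ the circular-orbit speed is v₁ = √(μ/r₁) = 2.4428 km/s.
On the transfer ellipse at r₁, v² = μ(2/r − 1/a) gives v_a = √[μ(2/r₁ − 1/a_t)] = 1.1715 km/s.
First burn Δv₁ = |v_a − v₁| = 1.271 km/s.
At r₂, v₂ = √(μ/r₂) = 6.777 km/s.
Transfer-orbit speed at r₂: v_p = √[μ(2/r₂ − 1/a_t)] = 9.016 km/s.
Second burn Δv₂ = |v₂ − v_p| = 2.239 km/s.
Total Δv = Δv₁ + Δv₂ = 3.510 km/s.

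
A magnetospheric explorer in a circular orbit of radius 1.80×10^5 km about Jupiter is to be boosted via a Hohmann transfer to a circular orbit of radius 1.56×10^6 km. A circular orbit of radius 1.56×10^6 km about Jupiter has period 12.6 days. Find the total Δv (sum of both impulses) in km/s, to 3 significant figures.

From Kepler's third law T² = 4π²r³/μ at r = 1.56×10^6 km, T = 12.6 days = 12.6 × 86400 s = 1.08864×10^6 s: μ = 4π²r³/T² = 1.26463×10^8 km³/s².
The Hohmann ellipse has a_t = (r₁ + r₂)/2 = 8.700×10^5 km.
Circular speed at r₁: v₁ = √(μ/r₁) = √(1.26463×10^8/1.800×10^5) = 26.5061 km/s.
Transfer-orbit speed at r₁ (vis-viva equation): v_p = √[μ(2/r₁ − 1/a_t)] = 35.4935 km/s.
First burn Δv₁ = |v_p − v₁| = 8.9874 km/s.
Circular speed at r₂: v₂ = √(μ/r₂) = 9.0037 km/s.
Transfer-orbit speed at r₂: v_a = √[μ(2/r₂ − 1/a_t)] = 4.0954 km/s.
Second burn Δv₂ = |v₂ − v_a| = 4.9083 km/s.
Δv = Δv₁ + Δv₂ = 8.9874 + 4.9083 = 13.90 km/s.

Δv = 13.9 km/s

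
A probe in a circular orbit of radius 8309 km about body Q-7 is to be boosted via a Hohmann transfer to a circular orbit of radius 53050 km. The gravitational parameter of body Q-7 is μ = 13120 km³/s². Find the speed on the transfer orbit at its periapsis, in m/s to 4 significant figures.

v = 1652 m/s

Semi-major axis of the transfer orbit: a_t = (8309 + 53050)/2 = 30679.5 km.
At periapsis, r = 8309 km.
From the vis-viva equation, v = √[μ(2/r − 1/a_t)] = 1.652 km/s.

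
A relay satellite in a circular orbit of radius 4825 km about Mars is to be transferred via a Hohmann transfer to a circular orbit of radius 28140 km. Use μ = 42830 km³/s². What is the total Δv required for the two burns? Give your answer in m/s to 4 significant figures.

The Hohmann ellipse has a_t = (r₁ + r₂)/2 = 16482.5 km.
Circular speed at r₁: v₁ = √(μ/r₁) = √(42830/4825) = 2.9794 km/s.
On the transfer ellipse at r₁, vis-viva equation gives v_p = √[μ(2/r₁ − 1/a_t)] = 3.8929 km/s.
First burn Δv₁ = |v_p − v₁| = 0.9135 km/s.
Circular speed at r₂: v₂ = √(μ/r₂) = 1.2337 km/s.
Transfer-orbit speed at r₂: v_a = √[μ(2/r₂ − 1/a_t)] = 0.66750 km/s.
Second burn Δv₂ = |v₂ − v_a| = 0.5662 km/s.
Total Δv = Δv₁ + Δv₂ = 1.480 km/s.

Δv = 1480 m/s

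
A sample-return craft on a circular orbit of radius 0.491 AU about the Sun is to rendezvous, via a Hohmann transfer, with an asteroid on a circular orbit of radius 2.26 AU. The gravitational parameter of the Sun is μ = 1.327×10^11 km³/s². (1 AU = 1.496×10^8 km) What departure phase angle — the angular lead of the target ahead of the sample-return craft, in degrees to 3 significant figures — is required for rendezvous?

φ = 94.5°

In km: r₁ = 0.491 × 1.496×10^8 = 7.34536×10^7 km; r₂ = 2.26 × 1.496×10^8 = 3.38096×10^8 km.
Transfer-ellipse semi-major axis a_t = (r₁ + r₂)/2 = (7.34536×10^7 + 3.38096×10^8)/2 = 2.057748×10^8 km.
The half-period of the transfer ellipse is t = π√(a_t³/μ) = 2.5457×10^7 s.
The target's mean motion on its circular orbit is ω₂ = √(μ/r₂³) = 5.8597×10^-8 rad/s.
Angle swept by the target during transfer: ω₂·t = 1.4917 rad = 85.47°.
The sample-return craft traverses 180° on the transfer ellipse, so the target must lead by 180° − 85.47° = 94.5°.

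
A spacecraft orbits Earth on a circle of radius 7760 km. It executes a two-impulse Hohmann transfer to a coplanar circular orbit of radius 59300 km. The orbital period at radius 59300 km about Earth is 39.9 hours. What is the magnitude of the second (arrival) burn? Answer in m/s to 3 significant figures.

Δv₂ = 1350 m/s

From Kepler's third law T² = 4π²r³/μ at r = 59300 km, T = 39.9 hours = 39.9 × 3600 s = 1.4364×10^5 s: μ = 4π²r³/T² = 3.99000×10^5 km³/s².
Transfer-ellipse semi-major axis a_t = (r₁ + r₂)/2 = (7760 + 59300)/2 = 33530 km.
On the circular orbit at r = 59300 km, v_c = √(μ/r) = 2.594 km/s.
Vis-viva on the transfer ellipse at r = 59300 km gives v_t = √[μ(2/r − 1/a_t)] = 1.248 km/s.
Δv₂ = |v_t − v_c| = |1.248 − 2.594| = 1.346 km/s.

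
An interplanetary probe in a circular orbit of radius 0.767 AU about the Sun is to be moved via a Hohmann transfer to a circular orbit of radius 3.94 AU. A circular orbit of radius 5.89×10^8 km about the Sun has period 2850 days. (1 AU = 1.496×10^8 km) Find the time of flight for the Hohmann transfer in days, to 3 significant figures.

From Kepler's third law T² = 4π²r³/μ at r = 5.89×10^8 km, T = 2850 days = 2850 × 86400 s = 2.4624×10^8 s: μ = 4π²r³/T² = 1.33042×10^11 km³/s².
In km: r₁ = 0.767 × 1.496×10^8 = 1.147432×10^8 km; r₂ = 3.94 × 1.496×10^8 = 5.89424×10^8 km.
Semi-major axis of the transfer orbit: a_t = (1.147432×10^8 + 5.89424×10^8)/2 = 3.520836×10^8 km.
Half the transfer-orbit period gives t = π√(a_t³/μ) = 5.690×10^7 s.
Converting: 5.690×10^7 s ÷ 86400 s/day = 659 days.

t = 659 days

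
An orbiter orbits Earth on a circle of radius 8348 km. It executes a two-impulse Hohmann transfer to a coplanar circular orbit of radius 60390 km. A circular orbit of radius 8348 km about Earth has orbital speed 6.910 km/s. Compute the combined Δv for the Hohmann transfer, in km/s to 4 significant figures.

Δv = 3.553 km/s

From the circular-orbit relation v² = μ/r at r = 8348 km: μ = v²r = (6.910)² × 8348 = 3.98601×10^5 km³/s².
Transfer-ellipse semi-major axis a_t = (r₁ + r₂)/2 = (8348 + 60390)/2 = 34369 km.
Circular speed at r₁: v₁ = √(μ/r₁) = √(3.98601×10^5/8348) = 6.910 km/s.
On the transfer ellipse at r₁, vis-viva gives v_p = √[μ(2/r₁ − 1/a_t)] = 9.160 km/s.
First burn Δv₁ = |v_p − v₁| = 2.250 km/s.
Circular speed at r₂: v₂ = √(μ/r₂) = 2.569 km/s.
Transfer-orbit speed at r₂: v_a = √[μ(2/r₂ − 1/a_t)] = 1.266 km/s.
Second burn Δv₂ = |v₂ − v_a| = 1.303 km/s.
Δv = Δv₁ + Δv₂ = 2.250 + 1.303 = 3.553 km/s.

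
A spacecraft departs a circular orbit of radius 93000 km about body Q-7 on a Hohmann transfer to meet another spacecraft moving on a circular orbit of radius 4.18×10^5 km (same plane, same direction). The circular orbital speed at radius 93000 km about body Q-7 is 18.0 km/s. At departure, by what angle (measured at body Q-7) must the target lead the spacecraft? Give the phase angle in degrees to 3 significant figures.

φ = 94.0°

From the circular-orbit relation v² = μ/r at r = 93000 km: μ = v²r = (18.0)² × 93000 = 3.01320×10^7 km³/s².
Semi-major axis of the transfer orbit: a_t = (93000 + 4.180×10^5)/2 = 2.555×10^5 km.
Transfer time t = π√(a_t³/μ) = 73913 s.
The target's mean motion on its circular orbit is ω₂ = √(μ/r₂³) = 2.0312×10^-5 rad/s.
Angle swept by the target during transfer: ω₂·t = 1.5013 rad = 86.02°.
The spacecraft traverses 180° on the transfer ellipse, so the target must lead by 180° − 86.02° = 94.0°.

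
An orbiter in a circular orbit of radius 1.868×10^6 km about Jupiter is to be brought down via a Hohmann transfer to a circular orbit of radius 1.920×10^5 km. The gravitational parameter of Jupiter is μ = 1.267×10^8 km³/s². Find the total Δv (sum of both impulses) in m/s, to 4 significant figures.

Δv = 13590 m/s

Transfer-ellipse semi-major axis a_t = (r₁ + r₂)/2 = (1.868×10^6 + 1.920×10^5)/2 = 1.030×10^6 km.
Circular speed at r₁: v₁ = √(μ/r₁) = √(1.267×10^8/1.868×10^6) = 8.236 km/s.
On the transfer ellipse at r₁, vis-viva equation gives v_a = √[μ(2/r₁ − 1/a_t)] = 3.556 km/s.
First burn Δv₁ = |v_a − v₁| = 4.680 km/s.
Circular speed at r₂: v₂ = √(μ/r₂) = 25.6884 km/s.
Transfer-orbit speed at r₂: v_p = √[μ(2/r₂ − 1/a_t)] = 34.5945 km/s.
Second burn Δv₂ = |v₂ − v_p| = 8.906 km/s.
Δv = Δv₁ + Δv₂ = 4.680 + 8.906 = 13.59 km/s.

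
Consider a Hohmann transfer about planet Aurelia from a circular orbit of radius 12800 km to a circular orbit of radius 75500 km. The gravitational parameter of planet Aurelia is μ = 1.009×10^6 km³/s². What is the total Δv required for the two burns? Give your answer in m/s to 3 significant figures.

The Hohmann ellipse has a_t = (r₁ + r₂)/2 = 44150 km.
At r₁ the circular-orbit speed is v₁ = √(μ/r₁) = 8.87852 km/s.
Transfer-orbit speed at r₁ (v² = μ(2/r − 1/a)): v_p = √[μ(2/r₁ − 1/a_t)] = 11.6104 km/s.
First burn Δv₁ = |v_p − v₁| = 2.732 km/s.
At r₂, v₂ = √(μ/r₂) = 3.6557 km/s.
Transfer-orbit speed at r₂: v_a = √[μ(2/r₂ − 1/a_t)] = 1.9684 km/s.
Second burn Δv₂ = |v₂ − v_a| = 1.687 km/s.
Total Δv = Δv₁ + Δv₂ = 4.419 km/s.

Δv = 4420 m/s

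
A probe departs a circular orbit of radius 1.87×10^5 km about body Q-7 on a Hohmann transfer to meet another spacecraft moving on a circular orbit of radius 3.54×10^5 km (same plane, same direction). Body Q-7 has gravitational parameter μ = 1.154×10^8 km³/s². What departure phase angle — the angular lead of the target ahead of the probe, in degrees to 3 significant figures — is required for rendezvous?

Transfer-ellipse semi-major axis a_t = (r₁ + r₂)/2 = (1.870×10^5 + 3.540×10^5)/2 = 2.705×10^5 km.
Transfer time t = π√(a_t³/μ) = 41140 s.
Target angular speed ω₂ = √(μ/r₂³) = 5.100×10^-5 rad/s.
Angle swept by the target during transfer: ω₂·t = 2.098 rad = 120.2°.
Arrival is 180° from departure on the ellipse, so φ = 180° − 120.2° = 59.8°.

φ = 59.8°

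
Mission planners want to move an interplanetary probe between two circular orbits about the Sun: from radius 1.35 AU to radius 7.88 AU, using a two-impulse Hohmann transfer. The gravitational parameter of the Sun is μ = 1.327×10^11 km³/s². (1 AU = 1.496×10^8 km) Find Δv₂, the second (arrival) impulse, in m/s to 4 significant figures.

In km: r₁ = 1.35 × 1.496×10^8 = 2.0196×10^8 km; r₂ = 7.88 × 1.496×10^8 = 1.178848×10^9 km.
Semi-major axis of the transfer orbit: a_t = (2.0196×10^8 + 1.178848×10^9)/2 = 6.90404×10^8 km.
Circular speed at r = 1.178848×10^9 km: v_c = √(μ/r) = 10.6098 km/s.
Transfer-orbit speed at the same r (vis-viva, a = a_t): v_t = √[μ(2/r − 1/a_t)] = 5.73836 km/s.
Δv₂ = |v_t − v_c| = |5.73836 − 10.6098| = 4.871 km/s.

Δv₂ = 4871 m/s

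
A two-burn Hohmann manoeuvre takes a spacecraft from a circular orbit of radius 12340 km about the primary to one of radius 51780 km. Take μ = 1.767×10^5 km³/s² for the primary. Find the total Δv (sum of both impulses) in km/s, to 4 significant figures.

Transfer-ellipse semi-major axis a_t = (r₁ + r₂)/2 = (12340 + 51780)/2 = 32060 km.
Circular speed at r₁: v₁ = √(μ/r₁) = √(1.767×10^5/12340) = 3.784 km/s.
Transfer-orbit speed at r₁ (v² = μ(2/r − 1/a)): v_p = √[μ(2/r₁ − 1/a_t)] = 4.809 km/s.
First burn Δv₁ = |v_p − v₁| = 1.025 km/s.
At r₂, v₂ = √(μ/r₂) = 1.8473 km/s.
Transfer-orbit speed at r₂: v_a = √[μ(2/r₂ − 1/a_t)] = 1.1461 km/s.
Second burn Δv₂ = |v₂ − v_a| = 0.7012 km/s.
Δv = Δv₁ + Δv₂ = 1.025 + 0.7012 = 1.726 km/s.

Δv = 1.726 km/s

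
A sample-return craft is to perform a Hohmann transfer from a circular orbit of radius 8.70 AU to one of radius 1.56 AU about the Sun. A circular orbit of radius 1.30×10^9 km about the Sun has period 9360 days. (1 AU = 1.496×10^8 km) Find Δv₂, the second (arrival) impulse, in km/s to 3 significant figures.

Δv₂ = 7.21 km/s

From Kepler's third law T² = 4π²r³/μ at r = 1.30×10^9 km, T = 9360 days = 9360 × 86400 s = 8.08704×10^8 s: μ = 4π²r³/T² = 1.32620×10^11 km³/s².
In km: r₁ = 8.70 × 1.496×10^8 = 1.30152×10^9 km; r₂ = 1.56 × 1.496×10^8 = 2.33376×10^8 km.
The Hohmann ellipse has a_t = (r₁ + r₂)/2 = 7.67448×10^8 km.
On the circular orbit at r = 2.33376×10^8 km, v_c = √(μ/r) = 23.838 km/s.
Vis-viva on the transfer ellipse at r = 2.33376×10^8 km gives v_t = √[μ(2/r − 1/a_t)] = 31.044 km/s.
Δv₂ = |v_t − v_c| = |31.044 − 23.838| = 7.206 km/s.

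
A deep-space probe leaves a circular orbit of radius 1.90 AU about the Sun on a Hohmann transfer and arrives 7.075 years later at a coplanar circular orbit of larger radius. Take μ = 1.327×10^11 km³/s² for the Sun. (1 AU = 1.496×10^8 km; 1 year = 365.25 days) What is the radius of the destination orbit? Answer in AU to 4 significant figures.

r₂ = 9.800 AU

In km: r₁ = 1.90 × 1.496×10^8 = 2.8424×10^8 km.
Transfer time t = 7.075 years × 365.25 × 86400 s = 2.2327002×10^8 s, and t = π√(a_t³/μ).
So a_t = (μ t²/π²)^(1/3) = (1.327×10^11 × (2.2327002×10^8)² / π²)^(1/3) = 8.7514×10^8 km.
Since a_t = (r₁ + r₂)/2, r₂ = 2a_t − r₁ = 2×8.7514×10^8 − 2.8424×10^8 = 1.46604×10^9 km.
In AU: r₂ = 1.46604×10^9 / 1.496×10^8 = 9.800 AU.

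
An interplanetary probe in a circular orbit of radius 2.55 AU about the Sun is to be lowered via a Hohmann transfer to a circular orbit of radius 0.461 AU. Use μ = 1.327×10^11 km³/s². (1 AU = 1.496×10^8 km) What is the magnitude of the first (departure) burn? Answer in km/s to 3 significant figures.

In km: r₁ = 2.55 × 1.496×10^8 = 3.8148×10^8 km; r₂ = 0.461 × 1.496×10^8 = 6.89656×10^7 km.
Semi-major axis of the transfer orbit: a_t = (3.8148×10^8 + 6.89656×10^7)/2 = 2.252228×10^8 km.
On the circular orbit at r = 3.8148×10^8 km, v_c = √(μ/r) = 18.65 km/s.
Transfer-orbit speed at the same r (vis-viva, a = a_t): v_t = √[μ(2/r − 1/a_t)] = 10.32 km/s.
Δv₁ = |v_t − v_c| = |10.32 − 18.65| = 8.330 km/s.

Δv₁ = 8.33 km/s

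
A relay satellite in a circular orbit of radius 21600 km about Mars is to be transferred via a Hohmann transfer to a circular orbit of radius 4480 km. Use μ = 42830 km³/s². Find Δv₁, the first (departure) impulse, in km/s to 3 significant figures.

Semi-major axis of the transfer orbit: a_t = (21600 + 4480)/2 = 13040 km.
Circular speed at r = 21600 km: v_c = √(μ/r) = 1.40814 km/s.
Transfer-orbit speed at the same r (vis-viva, a = a_t): v_t = √[μ(2/r − 1/a_t)] = 0.825368 km/s.
Δv₁ = |v_t − v_c| = |0.825368 − 1.40814| = 0.5828 km/s.

Δv₁ = 0.583 km/s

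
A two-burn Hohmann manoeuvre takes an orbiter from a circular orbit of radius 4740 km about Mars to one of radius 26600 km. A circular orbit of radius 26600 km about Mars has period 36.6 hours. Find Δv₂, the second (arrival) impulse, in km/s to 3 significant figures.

From Kepler's third law T² = 4π²r³/μ at r = 26600 km, T = 36.6 hours = 36.6 × 3600 s = 1.3176×10^5 s: μ = 4π²r³/T² = 42799.4 km³/s².
Semi-major axis of the transfer orbit: a_t = (4740 + 26600)/2 = 15670 km.
On the circular orbit at r = 26600 km, v_c = √(μ/r) = 1.26846 km/s.
Transfer-orbit speed at the same r (vis-viva, a = a_t): v_t = √[μ(2/r − 1/a_t)] = 0.697642 km/s.
Δv₂ = |v_t − v_c| = |0.697642 − 1.26846| = 0.5708 km/s.

Δv₂ = 0.571 km/s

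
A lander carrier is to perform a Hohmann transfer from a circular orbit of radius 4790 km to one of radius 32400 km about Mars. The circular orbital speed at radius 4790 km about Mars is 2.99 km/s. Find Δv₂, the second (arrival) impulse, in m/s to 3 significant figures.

Δv₂ = 566 m/s

From the circular-orbit relation v² = μ/r at r = 4790 km: μ = v²r = (2.99)² × 4790 = 42823.1 km³/s².
Semi-major axis of the transfer orbit: a_t = (4790 + 32400)/2 = 18595 km.
Circular speed at r = 32400 km: v_c = √(μ/r) = 1.1497 km/s.
Vis-viva on the transfer ellipse at r = 32400 km gives v_t = √[μ(2/r − 1/a_t)] = 0.58349 km/s.
Δv₂ = |v_t − v_c| = |0.58349 − 1.1497| = 0.5662 km/s.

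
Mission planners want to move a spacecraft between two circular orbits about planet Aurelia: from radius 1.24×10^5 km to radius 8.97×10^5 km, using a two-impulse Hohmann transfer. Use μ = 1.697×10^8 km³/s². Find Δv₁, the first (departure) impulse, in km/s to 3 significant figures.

Semi-major axis of the transfer orbit: a_t = (1.240×10^5 + 8.970×10^5)/2 = 5.105×10^5 km.
Circular speed at r = 1.240×10^5 km: v_c = √(μ/r) = 36.994 km/s.
Vis-viva on the transfer ellipse at r = 1.240×10^5 km gives v_t = √[μ(2/r − 1/a_t)] = 49.038 km/s.
Δv₁ = |v_t − v_c| = |49.038 − 36.994| = 12.04 km/s.

Δv₁ = 12.0 km/s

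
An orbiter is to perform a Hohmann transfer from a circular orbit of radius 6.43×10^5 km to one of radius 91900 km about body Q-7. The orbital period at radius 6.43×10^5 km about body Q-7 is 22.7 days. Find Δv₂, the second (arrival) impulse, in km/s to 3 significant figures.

From Kepler's third law T² = 4π²r³/μ at r = 6.43×10^5 km, T = 22.7 days = 22.7 × 86400 s = 1.96128×10^6 s: μ = 4π²r³/T² = 2.72843×10^6 km³/s².
Transfer-ellipse semi-major axis a_t = (r₁ + r₂)/2 = (6.430×10^5 + 91900)/2 = 3.6745×10^5 km.
On the circular orbit at r = 91900 km, v_c = √(μ/r) = 5.449 km/s.
Transfer-orbit speed at the same r (vis-viva, a = a_t): v_t = √[μ(2/r − 1/a_t)] = 7.208 km/s.
Δv₂ = |v_t − v_c| = |7.208 − 5.449| = 1.759 km/s.

Δv₂ = 1.76 km/s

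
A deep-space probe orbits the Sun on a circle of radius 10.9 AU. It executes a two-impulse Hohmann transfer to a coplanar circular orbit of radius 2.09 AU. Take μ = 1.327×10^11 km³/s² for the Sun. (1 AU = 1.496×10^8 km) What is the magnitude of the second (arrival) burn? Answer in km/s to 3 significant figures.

In km: r₁ = 10.9 × 1.496×10^8 = 1.63064×10^9 km; r₂ = 2.09 × 1.496×10^8 = 3.12664×10^8 km.
The Hohmann ellipse has a_t = (r₁ + r₂)/2 = 9.71652×10^8 km.
Circular speed at r = 3.12664×10^8 km: v_c = √(μ/r) = 20.601 km/s.
Transfer-orbit speed at the same r (vis-viva, a = a_t): v_t = √[μ(2/r − 1/a_t)] = 26.688 km/s.
Δv₂ = |v_t − v_c| = |26.688 − 20.601| = 6.087 km/s.

Δv₂ = 6.09 km/s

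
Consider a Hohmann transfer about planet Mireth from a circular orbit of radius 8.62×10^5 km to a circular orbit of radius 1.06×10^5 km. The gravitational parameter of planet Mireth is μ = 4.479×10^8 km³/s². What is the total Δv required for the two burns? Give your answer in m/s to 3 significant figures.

Δv = 33900 m/s

Transfer-ellipse semi-major axis a_t = (r₁ + r₂)/2 = (8.620×10^5 + 1.060×10^5)/2 = 4.840×10^5 km.
At r₁ the circular-orbit speed is v₁ = √(μ/r₁) = 22.795 km/s.
On the transfer ellipse at r₁, v² = μ(2/r − 1/a) gives v_a = √[μ(2/r₁ − 1/a_t)] = 10.668 km/s.
First burn Δv₁ = |v_a − v₁| = 12.127 km/s.
At r₂, v₂ = √(μ/r₂) = 65.004 km/s.
Transfer-orbit speed at r₂: v_p = √[μ(2/r₂ − 1/a_t)] = 86.750 km/s.
Second burn Δv₂ = |v₂ − v_p| = 21.746 km/s.
Δv = Δv₁ + Δv₂ = 12.127 + 21.746 = 33.87 km/s.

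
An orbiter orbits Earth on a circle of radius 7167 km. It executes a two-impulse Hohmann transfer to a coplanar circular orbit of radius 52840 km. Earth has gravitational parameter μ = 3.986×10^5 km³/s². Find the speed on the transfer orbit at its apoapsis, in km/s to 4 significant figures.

v = 1.342 km/s

The Hohmann ellipse has a_t = (r₁ + r₂)/2 = 30003.5 km.
The apoapsis of the transfer ellipse is at r = 52840 km.
From the vis-viva equation, v = √[μ(2/r − 1/a_t)] = 1.342 km/s.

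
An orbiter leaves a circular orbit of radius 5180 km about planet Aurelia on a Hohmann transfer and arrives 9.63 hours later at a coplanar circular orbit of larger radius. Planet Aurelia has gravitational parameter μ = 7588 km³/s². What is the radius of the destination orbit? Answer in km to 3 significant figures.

Transfer time t = 9.63 hours = 34668 s, and t = π√(a_t³/μ).
So a_t = (μ t²/π²)^(1/3) = (7588 × (34668)² / π²)^(1/3) = 9740.1 km.
Since a_t = (r₁ + r₂)/2, r₂ = 2a_t − r₁ = 2×9740.1 − 5180 = 14300.2 km.

r₂ = 14300 km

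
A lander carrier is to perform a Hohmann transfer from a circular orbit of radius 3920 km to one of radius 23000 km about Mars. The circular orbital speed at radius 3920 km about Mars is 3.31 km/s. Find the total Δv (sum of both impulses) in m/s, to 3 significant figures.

Δv = 1650 m/s

From the circular-orbit relation v² = μ/r at r = 3920 km: μ = v²r = (3.31)² × 3920 = 42947.9 km³/s².
Semi-major axis of the transfer orbit: a_t = (3920 + 23000)/2 = 13460 km.
At r₁ the circular-orbit speed is v₁ = √(μ/r₁) = 3.310 km/s.
Transfer-orbit speed at r₁ (vis-viva equation): v_p = √[μ(2/r₁ − 1/a_t)] = 4.327 km/s.
First burn Δv₁ = |v_p − v₁| = 1.017 km/s.
Circular speed at r₂: v₂ = √(μ/r₂) = 1.3665 km/s.
Transfer-orbit speed at r₂: v_a = √[μ(2/r₂ − 1/a_t)] = 0.73744 km/s.
Second burn Δv₂ = |v₂ − v_a| = 0.6291 km/s.
Total Δv = Δv₁ + Δv₂ = 1.646 km/s.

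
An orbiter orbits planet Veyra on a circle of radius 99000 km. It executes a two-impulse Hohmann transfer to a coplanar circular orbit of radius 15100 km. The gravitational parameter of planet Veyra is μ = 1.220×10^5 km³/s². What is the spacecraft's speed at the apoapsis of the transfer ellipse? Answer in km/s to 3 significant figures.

Transfer-ellipse semi-major axis a_t = (r₁ + r₂)/2 = (99000 + 15100)/2 = 57050 km.
At apoapsis, r = 99000 km.
From the vis-viva equation, v = √[μ(2/r − 1/a_t)] = 0.5711 km/s.

v = 0.571 km/s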